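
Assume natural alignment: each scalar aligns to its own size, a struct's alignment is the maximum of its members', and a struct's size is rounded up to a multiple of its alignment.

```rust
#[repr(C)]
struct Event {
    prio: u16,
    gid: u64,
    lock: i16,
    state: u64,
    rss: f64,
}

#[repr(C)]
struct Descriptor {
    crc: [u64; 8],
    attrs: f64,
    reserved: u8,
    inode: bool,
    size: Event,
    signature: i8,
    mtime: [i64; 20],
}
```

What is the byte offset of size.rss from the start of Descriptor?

Event: @0: prio [2B, align 2] → 2; +6 pad (align 8); @8: gid [8B, align 8] → 16; @16: lock [2B, align 2] → 18; +6 pad (align 8); @24: state [8B, align 8] → 32; @32: rss [8B, align 8] → 40; size 40, align 8
@0: crc [64B, align 8] → 64
@64: attrs [8B, align 8] → 72
@72: reserved [1B, align 1] → 73
@73: inode [1B, align 1] → 74
+6 pad (align 8)
@80: size [40B, align 8] → 120
within Event: rss at 32
80 + 32 = 112

112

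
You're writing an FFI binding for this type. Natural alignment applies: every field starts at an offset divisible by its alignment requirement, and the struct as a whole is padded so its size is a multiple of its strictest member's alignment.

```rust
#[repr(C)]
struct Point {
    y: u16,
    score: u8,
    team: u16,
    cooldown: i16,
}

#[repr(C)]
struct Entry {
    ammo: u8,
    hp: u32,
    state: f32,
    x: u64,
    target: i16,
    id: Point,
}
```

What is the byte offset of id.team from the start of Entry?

Point: @0: y [2B, align 2] → 2; @2: score [1B, align 1] → 3; +1 pad (align 2); @4: team [2B, align 2] → 6; @6: cooldown [2B, align 2] → 8; size 8, align 2
@0: ammo [1B, align 1] → 1
+3 pad (align 4)
@4: hp [4B, align 4] → 8
@8: state [4B, align 4] → 12
+4 pad (align 8)
@16: x [8B, align 8] → 24
@24: target [2B, align 2] → 26
@26: id [8B, align 2] → 34
within Point: team at 4
26 + 4 = 30

30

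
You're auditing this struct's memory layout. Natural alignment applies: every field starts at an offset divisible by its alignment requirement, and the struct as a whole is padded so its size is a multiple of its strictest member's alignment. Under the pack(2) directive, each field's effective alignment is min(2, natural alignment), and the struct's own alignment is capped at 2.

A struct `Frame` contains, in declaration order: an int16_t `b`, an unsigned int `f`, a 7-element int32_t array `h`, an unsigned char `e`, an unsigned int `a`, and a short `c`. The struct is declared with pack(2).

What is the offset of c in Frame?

40

0..2  b  (2B, 2-aligned)
2..6  f  (4B, 2-aligned)
6..34  h  (28B, 2-aligned)
34..35  e  (1B, 1-aligned)
35..36  -- padding (1B)
36..40  a  (4B, 2-aligned)
40..42  c  (2B, 2-aligned)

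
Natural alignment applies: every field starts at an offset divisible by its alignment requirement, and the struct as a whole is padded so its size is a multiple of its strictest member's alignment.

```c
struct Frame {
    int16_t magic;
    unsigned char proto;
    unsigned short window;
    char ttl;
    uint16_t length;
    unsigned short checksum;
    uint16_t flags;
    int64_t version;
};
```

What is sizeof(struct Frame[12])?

288

magic at 0 (size 2, align 2) → ends 2
proto at 2 (size 1, align 1) → ends 3
pad 1 to align 2 for window
window at 4 (size 2, align 2) → ends 6
ttl at 6 (size 1, align 1) → ends 7
pad 1 to align 2 for length
length at 8 (size 2, align 2) → ends 10
checksum at 10 (size 2, align 2) → ends 12
flags at 12 (size 2, align 2) → ends 14
pad 2 to align 8 for version
version at 16 (size 8, align 8) → ends 24
total 24 bytes, alignment 8
array of 12: 12 × 24 = 288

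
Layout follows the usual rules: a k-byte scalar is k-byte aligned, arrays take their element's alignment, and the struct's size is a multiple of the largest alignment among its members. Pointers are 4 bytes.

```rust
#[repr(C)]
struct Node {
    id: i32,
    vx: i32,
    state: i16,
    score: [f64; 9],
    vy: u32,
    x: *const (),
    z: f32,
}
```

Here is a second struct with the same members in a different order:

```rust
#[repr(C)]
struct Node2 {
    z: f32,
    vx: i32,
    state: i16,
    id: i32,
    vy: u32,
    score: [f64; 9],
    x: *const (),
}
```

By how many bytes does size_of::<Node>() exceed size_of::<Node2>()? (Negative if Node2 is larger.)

0..4  id  (4B, 4-aligned)
4..8  vx  (4B, 4-aligned)
8..10  state  (2B, 2-aligned)
10..16  -- padding (6B)
16..88  score  (72B, 8-aligned)
88..92  vy  (4B, 4-aligned)
92..96  x  (4B, 4-aligned)
96..100  z  (4B, 4-aligned)
100..104  -- tail padding (4B)
sizeof = 104, alignof = 8
— Node2 —
0..4  z  (4B, 4-aligned)
4..8  vx  (4B, 4-aligned)
8..10  state  (2B, 2-aligned)
10..12  -- padding (2B)
12..16  id  (4B, 4-aligned)
16..20  vy  (4B, 4-aligned)
20..24  -- padding (4B)
24..96  score  (72B, 8-aligned)
96..100  x  (4B, 4-aligned)
100..104  -- tail padding (4B)
sizeof = 104, alignof = 8
104 − 104 = 0

0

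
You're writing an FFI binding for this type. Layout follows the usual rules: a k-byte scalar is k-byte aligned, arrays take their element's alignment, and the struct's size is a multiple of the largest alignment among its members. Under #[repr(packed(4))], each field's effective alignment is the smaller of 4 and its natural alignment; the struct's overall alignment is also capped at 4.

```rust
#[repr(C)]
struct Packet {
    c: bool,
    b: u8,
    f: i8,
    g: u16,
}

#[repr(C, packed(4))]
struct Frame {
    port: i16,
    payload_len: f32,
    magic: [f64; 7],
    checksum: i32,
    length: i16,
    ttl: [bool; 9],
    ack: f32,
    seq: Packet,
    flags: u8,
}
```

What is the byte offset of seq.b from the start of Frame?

Packet: 0..1  c  (1B, 1-aligned); 1..2  b  (1B, 1-aligned); 2..3  f  (1B, 1-aligned); 3..4  -- padding (1B); 4..6  g  (2B, 2-aligned); sizeof = 6, alignof = 2
0..2  port  (2B, 2-aligned)
2..4  -- padding (2B)
4..8  payload_len  (4B, 4-aligned)
8..64  magic  (56B, 4-aligned)
64..68  checksum  (4B, 4-aligned)
68..70  length  (2B, 2-aligned)
70..79  ttl  (9B, 1-aligned)
79..80  -- padding (1B)
80..84  ack  (4B, 4-aligned)
84..90  seq  (6B, 2-aligned)
within Packet: b at 1
84 + 1 = 85

85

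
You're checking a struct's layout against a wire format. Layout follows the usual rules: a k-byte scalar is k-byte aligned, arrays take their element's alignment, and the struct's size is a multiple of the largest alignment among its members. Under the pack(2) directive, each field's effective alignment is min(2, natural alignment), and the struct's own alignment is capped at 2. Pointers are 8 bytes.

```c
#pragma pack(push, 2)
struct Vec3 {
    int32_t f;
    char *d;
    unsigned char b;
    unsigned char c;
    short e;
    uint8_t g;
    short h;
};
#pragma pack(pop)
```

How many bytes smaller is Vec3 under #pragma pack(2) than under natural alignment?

natural layout:
  @0: f [4B, align 4] → 4
  +4 pad (align 8)
  @8: d [8B, align 8] → 16
  @16: b [1B, align 1] → 17
  @17: c [1B, align 1] → 18
  @18: e [2B, align 2] → 20
  @20: g [1B, align 1] → 21
  +1 pad (align 2)
  @22: h [2B, align 2] → 24
  size 24, align 8
packed(2) layout:
  @0: f [4B, align 2] → 4
  @4: d [8B, align 2] → 12
  @12: b [1B, align 1] → 13
  @13: c [1B, align 1] → 14
  @14: e [2B, align 2] → 16
  @16: g [1B, align 1] → 17
  +1 pad (align 2)
  @18: h [2B, align 2] → 20
  size 20, align 2
24 − 20 = 4

4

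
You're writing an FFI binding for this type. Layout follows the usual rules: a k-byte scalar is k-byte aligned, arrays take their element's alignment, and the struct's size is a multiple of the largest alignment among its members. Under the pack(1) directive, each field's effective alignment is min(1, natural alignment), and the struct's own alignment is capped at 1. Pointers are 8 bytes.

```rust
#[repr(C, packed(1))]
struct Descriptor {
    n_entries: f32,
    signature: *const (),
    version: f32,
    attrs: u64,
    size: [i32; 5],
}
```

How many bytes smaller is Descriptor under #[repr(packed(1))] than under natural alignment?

natural layout:
  0..4  n_entries  (4B, 4-aligned)
  4..8  -- padding (4B)
  8..16  signature  (8B, 8-aligned)
  16..20  version  (4B, 4-aligned)
  20..24  -- padding (4B)
  24..32  attrs  (8B, 8-aligned)
  32..52  size  (20B, 4-aligned)
  52..56  -- tail padding (4B)
  sizeof = 56, alignof = 8
packed(1) layout:
  0..4  n_entries  (4B, 1-aligned)
  4..12  signature  (8B, 1-aligned)
  12..16  version  (4B, 1-aligned)
  16..24  attrs  (8B, 1-aligned)
  24..44  size  (20B, 1-aligned)
  sizeof = 44, alignof = 1
56 − 44 = 12

12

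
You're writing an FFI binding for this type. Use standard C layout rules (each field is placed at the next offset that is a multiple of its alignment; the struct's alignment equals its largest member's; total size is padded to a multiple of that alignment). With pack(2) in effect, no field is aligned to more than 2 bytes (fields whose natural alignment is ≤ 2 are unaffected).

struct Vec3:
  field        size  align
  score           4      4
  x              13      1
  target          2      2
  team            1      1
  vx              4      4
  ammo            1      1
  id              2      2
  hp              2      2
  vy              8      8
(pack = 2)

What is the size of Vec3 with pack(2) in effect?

@0: score [4B, align 2] → 4
@4: x [13B, align 1] → 17
+1 pad (align 2)
@18: target [2B, align 2] → 20
@20: team [1B, align 1] → 21
+1 pad (align 2)
@22: vx [4B, align 2] → 26
@26: ammo [1B, align 1] → 27
+1 pad (align 2)
@28: id [2B, align 2] → 30
@30: hp [2B, align 2] → 32
@32: vy [8B, align 2] → 40
size 40, align 2

40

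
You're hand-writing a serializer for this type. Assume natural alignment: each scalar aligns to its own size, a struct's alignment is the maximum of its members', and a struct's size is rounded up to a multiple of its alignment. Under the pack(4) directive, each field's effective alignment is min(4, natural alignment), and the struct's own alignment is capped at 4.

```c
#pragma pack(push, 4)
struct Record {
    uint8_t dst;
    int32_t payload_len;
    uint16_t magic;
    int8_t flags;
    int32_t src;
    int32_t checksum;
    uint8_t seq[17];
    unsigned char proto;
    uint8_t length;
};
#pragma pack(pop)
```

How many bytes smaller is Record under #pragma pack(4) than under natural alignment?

natural layout:
  dst at 0 (size 1, align 1) → ends 1
  pad 3 to align 4 for payload_len
  payload_len at 4 (size 4, align 4) → ends 8
  magic at 8 (size 2, align 2) → ends 10
  flags at 10 (size 1, align 1) → ends 11
  pad 1 to align 4 for src
  src at 12 (size 4, align 4) → ends 16
  checksum at 16 (size 4, align 4) → ends 20
  seq at 20 (size 17, align 1) → ends 37
  proto at 37 (size 1, align 1) → ends 38
  length at 38 (size 1, align 1) → ends 39
  tail pad 1 to reach multiple of 4
  total 40 bytes, alignment 4
packed(4) layout:
  dst at 0 (size 1, align 1) → ends 1
  pad 3 to align 4 for payload_len
  payload_len at 4 (size 4, align 4) → ends 8
  magic at 8 (size 2, align 2) → ends 10
  flags at 10 (size 1, align 1) → ends 11
  pad 1 to align 4 for src
  src at 12 (size 4, align 4) → ends 16
  checksum at 16 (size 4, align 4) → ends 20
  seq at 20 (size 17, align 1) → ends 37
  proto at 37 (size 1, align 1) → ends 38
  length at 38 (size 1, align 1) → ends 39
  tail pad 1 to reach multiple of 4
  total 40 bytes, alignment 4
40 − 40 = 0

0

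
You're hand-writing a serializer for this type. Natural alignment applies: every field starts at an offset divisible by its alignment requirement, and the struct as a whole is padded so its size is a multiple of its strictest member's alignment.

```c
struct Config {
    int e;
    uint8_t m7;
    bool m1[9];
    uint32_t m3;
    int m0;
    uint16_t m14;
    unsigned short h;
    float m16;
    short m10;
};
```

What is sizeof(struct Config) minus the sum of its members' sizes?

@0: e [4B, align 4] → 4
@4: m7 [1B, align 1] → 5
@5: m1 [9B, align 1] → 14
+2 pad (align 4)
@16: m3 [4B, align 4] → 20
@20: m0 [4B, align 4] → 24
@24: m14 [2B, align 2] → 26
@26: h [2B, align 2] → 28
@28: m16 [4B, align 4] → 32
@32: m10 [2B, align 2] → 34
+2 tail pad (align 4)
size 36, align 4
data bytes 32, size 36 → padding 4

4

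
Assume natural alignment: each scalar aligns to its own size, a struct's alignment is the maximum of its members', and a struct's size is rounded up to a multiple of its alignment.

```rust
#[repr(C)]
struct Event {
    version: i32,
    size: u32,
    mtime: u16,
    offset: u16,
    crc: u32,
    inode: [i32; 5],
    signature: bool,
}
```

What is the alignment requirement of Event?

4

member alignments: version=4, size=4, mtime=2, offset=2, crc=4, inode=4, signature=1
max = 4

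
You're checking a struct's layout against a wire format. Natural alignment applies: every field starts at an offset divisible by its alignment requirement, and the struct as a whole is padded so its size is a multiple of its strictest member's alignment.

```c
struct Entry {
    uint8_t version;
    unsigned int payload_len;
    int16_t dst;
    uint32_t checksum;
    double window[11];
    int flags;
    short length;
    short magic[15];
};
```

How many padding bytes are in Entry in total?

0..1  version  (1B, 1-aligned)
1..4  -- padding (3B)
4..8  payload_len  (4B, 4-aligned)
8..10  dst  (2B, 2-aligned)
10..12  -- padding (2B)
12..16  checksum  (4B, 4-aligned)
16..104  window  (88B, 8-aligned)
104..108  flags  (4B, 4-aligned)
108..110  length  (2B, 2-aligned)
110..140  magic  (30B, 2-aligned)
140..144  -- tail padding (4B)
sizeof = 144, alignof = 8
data bytes 135, size 144 → padding 9

9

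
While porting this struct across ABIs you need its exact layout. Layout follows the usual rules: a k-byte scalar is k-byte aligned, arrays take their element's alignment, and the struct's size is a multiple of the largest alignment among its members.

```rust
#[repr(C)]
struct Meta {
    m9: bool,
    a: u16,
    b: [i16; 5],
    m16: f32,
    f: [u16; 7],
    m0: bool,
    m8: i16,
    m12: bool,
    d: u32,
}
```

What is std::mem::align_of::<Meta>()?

member alignments: m9=1, a=2, b=2, m16=4, f=2, m0=1, m8=2, m12=1, d=4
max = 4

4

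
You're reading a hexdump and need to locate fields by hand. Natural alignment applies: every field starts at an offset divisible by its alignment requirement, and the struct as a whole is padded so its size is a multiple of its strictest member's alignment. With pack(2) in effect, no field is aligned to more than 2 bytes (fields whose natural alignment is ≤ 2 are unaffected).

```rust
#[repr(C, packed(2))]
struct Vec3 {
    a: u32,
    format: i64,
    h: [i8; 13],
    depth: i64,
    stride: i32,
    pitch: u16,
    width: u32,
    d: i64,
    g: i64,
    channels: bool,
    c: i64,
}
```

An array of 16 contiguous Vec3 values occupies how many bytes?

a at 0 (size 4, align 2) → ends 4
format at 4 (size 8, align 2) → ends 12
h at 12 (size 13, align 1) → ends 25
pad 1 to align 2 for depth
depth at 26 (size 8, align 2) → ends 34
stride at 34 (size 4, align 2) → ends 38
pitch at 38 (size 2, align 2) → ends 40
width at 40 (size 4, align 2) → ends 44
d at 44 (size 8, align 2) → ends 52
g at 52 (size 8, align 2) → ends 60
channels at 60 (size 1, align 1) → ends 61
pad 1 to align 2 for c
c at 62 (size 8, align 2) → ends 70
total 70 bytes, alignment 2
array of 16: 16 × 70 = 1120

1120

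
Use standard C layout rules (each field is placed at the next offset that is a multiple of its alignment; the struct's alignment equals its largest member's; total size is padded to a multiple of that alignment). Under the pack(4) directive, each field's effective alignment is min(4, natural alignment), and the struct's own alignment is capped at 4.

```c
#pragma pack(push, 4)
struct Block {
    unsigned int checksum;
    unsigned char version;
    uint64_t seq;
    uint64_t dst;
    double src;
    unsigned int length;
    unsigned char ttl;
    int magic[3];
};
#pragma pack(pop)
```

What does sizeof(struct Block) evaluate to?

52 bytes

0..4  checksum  (4B, 4-aligned)
4..5  version  (1B, 1-aligned)
5..8  -- padding (3B)
8..16  seq  (8B, 4-aligned)
16..24  dst  (8B, 4-aligned)
24..32  src  (8B, 4-aligned)
32..36  length  (4B, 4-aligned)
36..37  ttl  (1B, 1-aligned)
37..40  -- padding (3B)
40..52  magic  (12B, 4-aligned)
sizeof = 52, alignof = 4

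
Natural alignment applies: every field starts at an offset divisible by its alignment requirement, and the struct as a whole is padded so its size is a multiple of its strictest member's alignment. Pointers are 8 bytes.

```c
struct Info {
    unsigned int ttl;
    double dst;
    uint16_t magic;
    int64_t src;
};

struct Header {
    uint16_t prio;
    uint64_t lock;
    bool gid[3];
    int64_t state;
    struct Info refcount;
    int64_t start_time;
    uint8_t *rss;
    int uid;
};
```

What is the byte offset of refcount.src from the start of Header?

Info: 0..4  ttl  (4B, 4-aligned); 4..8  -- padding (4B); 8..16  dst  (8B, 8-aligned); 16..18  magic  (2B, 2-aligned); 18..24  -- padding (6B); 24..32  src  (8B, 8-aligned); sizeof = 32, alignof = 8
0..2  prio  (2B, 2-aligned)
2..8  -- padding (6B)
8..16  lock  (8B, 8-aligned)
16..19  gid  (3B, 1-aligned)
19..24  -- padding (5B)
24..32  state  (8B, 8-aligned)
32..64  refcount  (32B, 8-aligned)
within Info: src at 24
32 + 24 = 56

56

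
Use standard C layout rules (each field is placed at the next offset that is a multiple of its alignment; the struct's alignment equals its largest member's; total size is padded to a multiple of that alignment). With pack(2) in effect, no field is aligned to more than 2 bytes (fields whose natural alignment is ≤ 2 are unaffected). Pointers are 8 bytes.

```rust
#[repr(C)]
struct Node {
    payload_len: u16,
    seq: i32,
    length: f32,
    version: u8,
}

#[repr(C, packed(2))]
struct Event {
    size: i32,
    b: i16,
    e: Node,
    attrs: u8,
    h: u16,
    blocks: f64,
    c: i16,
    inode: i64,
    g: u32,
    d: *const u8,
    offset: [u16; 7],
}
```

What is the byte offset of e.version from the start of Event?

Node: 0..2  payload_len  (2B, 2-aligned); 2..4  -- padding (2B); 4..8  seq  (4B, 4-aligned); 8..12  length  (4B, 4-aligned); 12..13  version  (1B, 1-aligned); 13..16  -- tail padding (3B); sizeof = 16, alignof = 4
0..4  size  (4B, 2-aligned)
4..6  b  (2B, 2-aligned)
6..22  e  (16B, 2-aligned)
within Node: version at 12
6 + 12 = 18

18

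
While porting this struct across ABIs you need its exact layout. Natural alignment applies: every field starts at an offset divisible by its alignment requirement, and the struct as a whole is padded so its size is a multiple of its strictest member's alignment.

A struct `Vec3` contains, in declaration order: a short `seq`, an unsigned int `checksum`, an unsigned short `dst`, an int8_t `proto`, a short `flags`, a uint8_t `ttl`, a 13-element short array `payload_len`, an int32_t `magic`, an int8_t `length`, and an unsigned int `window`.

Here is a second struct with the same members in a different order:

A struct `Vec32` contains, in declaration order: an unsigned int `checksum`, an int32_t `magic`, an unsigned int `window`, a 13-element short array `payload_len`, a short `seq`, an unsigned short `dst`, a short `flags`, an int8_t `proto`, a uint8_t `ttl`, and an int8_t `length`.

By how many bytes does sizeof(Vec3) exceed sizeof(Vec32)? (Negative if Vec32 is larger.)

seq at 0 (size 2, align 2) → ends 2
pad 2 to align 4 for checksum
checksum at 4 (size 4, align 4) → ends 8
dst at 8 (size 2, align 2) → ends 10
proto at 10 (size 1, align 1) → ends 11
pad 1 to align 2 for flags
flags at 12 (size 2, align 2) → ends 14
ttl at 14 (size 1, align 1) → ends 15
pad 1 to align 2 for payload_len
payload_len at 16 (size 26, align 2) → ends 42
pad 2 to align 4 for magic
magic at 44 (size 4, align 4) → ends 48
length at 48 (size 1, align 1) → ends 49
pad 3 to align 4 for window
window at 52 (size 4, align 4) → ends 56
total 56 bytes, alignment 4
— Vec32 —
checksum at 0 (size 4, align 4) → ends 4
magic at 4 (size 4, align 4) → ends 8
window at 8 (size 4, align 4) → ends 12
payload_len at 12 (size 26, align 2) → ends 38
seq at 38 (size 2, align 2) → ends 40
dst at 40 (size 2, align 2) → ends 42
flags at 42 (size 2, align 2) → ends 44
proto at 44 (size 1, align 1) → ends 45
ttl at 45 (size 1, align 1) → ends 46
length at 46 (size 1, align 1) → ends 47
tail pad 1 to reach multiple of 4
total 48 bytes, alignment 4
56 − 48 = 8

8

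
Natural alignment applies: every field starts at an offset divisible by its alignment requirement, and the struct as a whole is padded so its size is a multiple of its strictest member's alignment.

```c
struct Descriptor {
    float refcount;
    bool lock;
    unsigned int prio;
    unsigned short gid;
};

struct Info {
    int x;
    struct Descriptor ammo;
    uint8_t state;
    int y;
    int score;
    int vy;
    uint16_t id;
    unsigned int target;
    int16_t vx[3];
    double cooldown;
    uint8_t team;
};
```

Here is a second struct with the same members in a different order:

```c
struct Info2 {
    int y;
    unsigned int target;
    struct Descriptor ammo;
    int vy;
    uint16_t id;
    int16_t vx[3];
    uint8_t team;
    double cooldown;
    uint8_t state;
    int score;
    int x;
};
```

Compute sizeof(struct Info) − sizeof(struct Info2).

Descriptor: @0: refcount [4B, align 4] → 4; @4: lock [1B, align 1] → 5; +3 pad (align 4); @8: prio [4B, align 4] → 12; @12: gid [2B, align 2] → 14; +2 tail pad (align 4); size 16, align 4
@0: x [4B, align 4] → 4
@4: ammo [16B, align 4] → 20
@20: state [1B, align 1] → 21
+3 pad (align 4)
@24: y [4B, align 4] → 28
@28: score [4B, align 4] → 32
@32: vy [4B, align 4] → 36
@36: id [2B, align 2] → 38
+2 pad (align 4)
@40: target [4B, align 4] → 44
@44: vx [6B, align 2] → 50
+6 pad (align 8)
@56: cooldown [8B, align 8] → 64
@64: team [1B, align 1] → 65
+7 tail pad (align 8)
size 72, align 8
— Info2 —
@0: y [4B, align 4] → 4
@4: target [4B, align 4] → 8
@8: ammo [16B, align 4] → 24
@24: vy [4B, align 4] → 28
@28: id [2B, align 2] → 30
@30: vx [6B, align 2] → 36
@36: team [1B, align 1] → 37
+3 pad (align 8)
@40: cooldown [8B, align 8] → 48
@48: state [1B, align 1] → 49
+3 pad (align 4)
@52: score [4B, align 4] → 56
@56: x [4B, align 4] → 60
+4 tail pad (align 8)
size 64, align 8
72 − 64 = 8

8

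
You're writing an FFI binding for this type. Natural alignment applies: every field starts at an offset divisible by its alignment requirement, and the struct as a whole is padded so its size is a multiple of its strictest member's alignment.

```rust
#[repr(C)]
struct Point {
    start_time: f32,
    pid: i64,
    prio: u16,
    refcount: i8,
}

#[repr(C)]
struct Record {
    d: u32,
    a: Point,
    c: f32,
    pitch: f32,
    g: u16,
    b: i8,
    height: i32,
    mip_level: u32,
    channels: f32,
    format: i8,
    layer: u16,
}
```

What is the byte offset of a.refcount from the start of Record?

Point: start_time at 0 (size 4, align 4) → ends 4; pad 4 to align 8 for pid; pid at 8 (size 8, align 8) → ends 16; prio at 16 (size 2, align 2) → ends 18; refcount at 18 (size 1, align 1) → ends 19; tail pad 5 to reach multiple of 8; total 24 bytes, alignment 8
d at 0 (size 4, align 4) → ends 4
pad 4 to align 8 for a
a at 8 (size 24, align 8) → ends 32
within Point: refcount at 18
8 + 18 = 26

26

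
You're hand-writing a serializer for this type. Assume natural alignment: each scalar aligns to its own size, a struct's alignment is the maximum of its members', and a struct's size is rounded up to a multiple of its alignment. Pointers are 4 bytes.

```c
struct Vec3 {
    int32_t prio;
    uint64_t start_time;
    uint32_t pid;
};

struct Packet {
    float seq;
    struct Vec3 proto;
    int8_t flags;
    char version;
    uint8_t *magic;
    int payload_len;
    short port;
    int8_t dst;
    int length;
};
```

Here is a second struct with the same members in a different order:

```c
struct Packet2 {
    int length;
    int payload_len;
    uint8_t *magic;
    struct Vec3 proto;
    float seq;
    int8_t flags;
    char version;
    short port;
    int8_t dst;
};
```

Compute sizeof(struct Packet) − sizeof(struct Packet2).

Vec3: 0..4  prio  (4B, 4-aligned); 4..8  -- padding (4B); 8..16  start_time  (8B, 8-aligned); 16..20  pid  (4B, 4-aligned); 20..24  -- tail padding (4B); sizeof = 24, alignof = 8
0..4  seq  (4B, 4-aligned)
4..8  -- padding (4B)
8..32  proto  (24B, 8-aligned)
32..33  flags  (1B, 1-aligned)
33..34  version  (1B, 1-aligned)
34..36  -- padding (2B)
36..40  magic  (4B, 4-aligned)
40..44  payload_len  (4B, 4-aligned)
44..46  port  (2B, 2-aligned)
46..47  dst  (1B, 1-aligned)
47..48  -- padding (1B)
48..52  length  (4B, 4-aligned)
52..56  -- tail padding (4B)
sizeof = 56, alignof = 8
— Packet2 —
0..4  length  (4B, 4-aligned)
4..8  payload_len  (4B, 4-aligned)
8..12  magic  (4B, 4-aligned)
12..16  -- padding (4B)
16..40  proto  (24B, 8-aligned)
40..44  seq  (4B, 4-aligned)
44..45  flags  (1B, 1-aligned)
45..46  version  (1B, 1-aligned)
46..48  port  (2B, 2-aligned)
48..49  dst  (1B, 1-aligned)
49..56  -- tail padding (7B)
sizeof = 56, alignof = 8
56 − 56 = 0

0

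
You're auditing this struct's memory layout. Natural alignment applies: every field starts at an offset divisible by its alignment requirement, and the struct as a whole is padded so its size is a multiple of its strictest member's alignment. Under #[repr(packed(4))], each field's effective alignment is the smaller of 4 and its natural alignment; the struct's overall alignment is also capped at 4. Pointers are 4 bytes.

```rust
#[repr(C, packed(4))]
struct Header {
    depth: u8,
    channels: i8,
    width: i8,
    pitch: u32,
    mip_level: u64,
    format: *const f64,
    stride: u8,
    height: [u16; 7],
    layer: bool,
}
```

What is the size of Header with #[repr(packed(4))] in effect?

@0: depth [1B, align 1] → 1
@1: channels [1B, align 1] → 2
@2: width [1B, align 1] → 3
+1 pad (align 4)
@4: pitch [4B, align 4] → 8
@8: mip_level [8B, align 4] → 16
@16: format [4B, align 4] → 20
@20: stride [1B, align 1] → 21
+1 pad (align 2)
@22: height [14B, align 2] → 36
@36: layer [1B, align 1] → 37
+3 tail pad (align 4)
size 40, align 4

40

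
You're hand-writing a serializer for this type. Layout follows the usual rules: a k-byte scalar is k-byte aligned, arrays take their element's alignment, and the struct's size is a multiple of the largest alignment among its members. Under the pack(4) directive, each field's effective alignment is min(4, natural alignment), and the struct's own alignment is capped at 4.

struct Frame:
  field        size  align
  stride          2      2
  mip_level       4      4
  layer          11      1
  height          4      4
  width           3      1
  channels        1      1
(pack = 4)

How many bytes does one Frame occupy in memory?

stride at 0 (size 2, align 2) → ends 2
pad 2 to align 4 for mip_level
mip_level at 4 (size 4, align 4) → ends 8
layer at 8 (size 11, align 1) → ends 19
pad 1 to align 4 for height
height at 20 (size 4, align 4) → ends 24
width at 24 (size 3, align 1) → ends 27
channels at 27 (size 1, align 1) → ends 28
total 28 bytes, alignment 4

28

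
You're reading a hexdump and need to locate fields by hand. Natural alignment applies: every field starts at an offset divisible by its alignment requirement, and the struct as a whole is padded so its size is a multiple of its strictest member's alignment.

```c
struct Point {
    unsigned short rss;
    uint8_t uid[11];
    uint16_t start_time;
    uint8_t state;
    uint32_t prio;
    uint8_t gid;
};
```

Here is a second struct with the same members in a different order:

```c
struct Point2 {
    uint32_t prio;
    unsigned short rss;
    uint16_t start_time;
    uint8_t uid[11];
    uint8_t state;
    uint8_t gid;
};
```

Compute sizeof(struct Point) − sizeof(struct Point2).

4

@0: rss [2B, align 2] → 2
@2: uid [11B, align 1] → 13
+1 pad (align 2)
@14: start_time [2B, align 2] → 16
@16: state [1B, align 1] → 17
+3 pad (align 4)
@20: prio [4B, align 4] → 24
@24: gid [1B, align 1] → 25
+3 tail pad (align 4)
size 28, align 4
— Point2 —
@0: prio [4B, align 4] → 4
@4: rss [2B, align 2] → 6
@6: start_time [2B, align 2] → 8
@8: uid [11B, align 1] → 19
@19: state [1B, align 1] → 20
@20: gid [1B, align 1] → 21
+3 tail pad (align 4)
size 24, align 4
28 − 24 = 4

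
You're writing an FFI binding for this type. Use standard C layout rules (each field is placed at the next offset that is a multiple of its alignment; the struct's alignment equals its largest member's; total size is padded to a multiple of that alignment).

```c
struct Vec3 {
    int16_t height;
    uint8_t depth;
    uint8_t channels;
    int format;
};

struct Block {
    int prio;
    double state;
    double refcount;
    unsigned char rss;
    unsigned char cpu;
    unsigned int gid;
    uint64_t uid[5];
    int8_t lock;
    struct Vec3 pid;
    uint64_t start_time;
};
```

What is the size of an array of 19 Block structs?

1824

Vec3: @0: height [2B, align 2] → 2; @2: depth [1B, align 1] → 3; @3: channels [1B, align 1] → 4; @4: format [4B, align 4] → 8; size 8, align 4
@0: prio [4B, align 4] → 4
+4 pad (align 8)
@8: state [8B, align 8] → 16
@16: refcount [8B, align 8] → 24
@24: rss [1B, align 1] → 25
@25: cpu [1B, align 1] → 26
+2 pad (align 4)
@28: gid [4B, align 4] → 32
@32: uid [40B, align 8] → 72
@72: lock [1B, align 1] → 73
+3 pad (align 4)
@76: pid [8B, align 4] → 84
+4 pad (align 8)
@88: start_time [8B, align 8] → 96
size 96, align 8
array of 19: 19 × 96 = 1824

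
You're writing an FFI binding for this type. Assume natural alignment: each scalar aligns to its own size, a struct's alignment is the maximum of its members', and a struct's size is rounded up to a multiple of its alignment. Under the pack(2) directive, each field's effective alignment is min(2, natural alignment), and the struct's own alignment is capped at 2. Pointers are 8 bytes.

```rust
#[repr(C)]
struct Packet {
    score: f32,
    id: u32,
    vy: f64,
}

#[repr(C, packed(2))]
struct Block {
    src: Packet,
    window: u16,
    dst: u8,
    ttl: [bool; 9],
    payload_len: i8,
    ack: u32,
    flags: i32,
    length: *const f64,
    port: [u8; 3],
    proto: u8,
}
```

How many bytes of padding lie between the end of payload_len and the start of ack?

Packet: score at 0 (size 4, align 4) → ends 4; id at 4 (size 4, align 4) → ends 8; vy at 8 (size 8, align 8) → ends 16; total 16 bytes, alignment 8
src at 0 (size 16, align 2) → ends 16
window at 16 (size 2, align 2) → ends 18
dst at 18 (size 1, align 1) → ends 19
ttl at 19 (size 9, align 1) → ends 28
payload_len at 28 (size 1, align 1) → ends 29
pad 1 to align 2 for ack
ack at 30 (size 4, align 2) → ends 34

1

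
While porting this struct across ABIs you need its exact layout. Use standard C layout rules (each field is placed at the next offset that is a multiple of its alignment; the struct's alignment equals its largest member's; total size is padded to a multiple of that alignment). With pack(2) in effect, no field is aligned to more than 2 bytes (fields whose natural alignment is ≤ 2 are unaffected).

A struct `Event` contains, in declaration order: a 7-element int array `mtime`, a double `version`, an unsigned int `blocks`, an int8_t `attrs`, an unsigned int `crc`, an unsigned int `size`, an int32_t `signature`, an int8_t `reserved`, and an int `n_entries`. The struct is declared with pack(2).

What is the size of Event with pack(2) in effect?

60

0..28  mtime  (28B, 2-aligned)
28..36  version  (8B, 2-aligned)
36..40  blocks  (4B, 2-aligned)
40..41  attrs  (1B, 1-aligned)
41..42  -- padding (1B)
42..46  crc  (4B, 2-aligned)
46..50  size  (4B, 2-aligned)
50..54  signature  (4B, 2-aligned)
54..55  reserved  (1B, 1-aligned)
55..56  -- padding (1B)
56..60  n_entries  (4B, 2-aligned)
sizeof = 60, alignof = 2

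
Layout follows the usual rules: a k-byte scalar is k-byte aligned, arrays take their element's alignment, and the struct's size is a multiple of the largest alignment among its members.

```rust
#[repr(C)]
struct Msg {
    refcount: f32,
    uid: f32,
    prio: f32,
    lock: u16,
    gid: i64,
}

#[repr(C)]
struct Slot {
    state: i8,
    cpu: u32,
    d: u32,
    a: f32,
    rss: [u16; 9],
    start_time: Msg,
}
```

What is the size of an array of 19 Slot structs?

Msg: @0: refcount [4B, align 4] → 4; @4: uid [4B, align 4] → 8; @8: prio [4B, align 4] → 12; @12: lock [2B, align 2] → 14; +2 pad (align 8); @16: gid [8B, align 8] → 24; size 24, align 8
@0: state [1B, align 1] → 1
+3 pad (align 4)
@4: cpu [4B, align 4] → 8
@8: d [4B, align 4] → 12
@12: a [4B, align 4] → 16
@16: rss [18B, align 2] → 34
+6 pad (align 8)
@40: start_time [24B, align 8] → 64
size 64, align 8
array of 19: 19 × 64 = 1216

1216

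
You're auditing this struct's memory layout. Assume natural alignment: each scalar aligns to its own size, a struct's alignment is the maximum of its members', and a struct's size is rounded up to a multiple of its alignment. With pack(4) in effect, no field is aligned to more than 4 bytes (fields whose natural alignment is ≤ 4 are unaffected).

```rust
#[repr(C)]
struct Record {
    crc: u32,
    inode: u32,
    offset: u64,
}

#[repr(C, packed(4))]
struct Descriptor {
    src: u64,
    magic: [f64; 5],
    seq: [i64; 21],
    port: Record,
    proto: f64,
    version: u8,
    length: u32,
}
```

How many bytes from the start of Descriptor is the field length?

244

Record: @0: crc [4B, align 4] → 4; @4: inode [4B, align 4] → 8; @8: offset [8B, align 8] → 16; size 16, align 8
@0: src [8B, align 4] → 8
@8: magic [40B, align 4] → 48
@48: seq [168B, align 4] → 216
@216: port [16B, align 4] → 232
@232: proto [8B, align 4] → 240
@240: version [1B, align 1] → 241
+3 pad (align 4)
@244: length [4B, align 4] → 248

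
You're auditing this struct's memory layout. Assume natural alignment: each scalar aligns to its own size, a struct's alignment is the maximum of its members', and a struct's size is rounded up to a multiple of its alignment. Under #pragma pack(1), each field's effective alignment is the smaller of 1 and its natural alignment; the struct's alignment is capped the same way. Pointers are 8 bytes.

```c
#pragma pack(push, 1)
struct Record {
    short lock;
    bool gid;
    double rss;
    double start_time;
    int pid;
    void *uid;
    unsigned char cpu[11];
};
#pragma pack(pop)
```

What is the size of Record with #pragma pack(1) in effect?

42

0..2  lock  (2B, 1-aligned)
2..3  gid  (1B, 1-aligned)
3..11  rss  (8B, 1-aligned)
11..19  start_time  (8B, 1-aligned)
19..23  pid  (4B, 1-aligned)
23..31  uid  (8B, 1-aligned)
31..42  cpu  (11B, 1-aligned)
sizeof = 42, alignof = 1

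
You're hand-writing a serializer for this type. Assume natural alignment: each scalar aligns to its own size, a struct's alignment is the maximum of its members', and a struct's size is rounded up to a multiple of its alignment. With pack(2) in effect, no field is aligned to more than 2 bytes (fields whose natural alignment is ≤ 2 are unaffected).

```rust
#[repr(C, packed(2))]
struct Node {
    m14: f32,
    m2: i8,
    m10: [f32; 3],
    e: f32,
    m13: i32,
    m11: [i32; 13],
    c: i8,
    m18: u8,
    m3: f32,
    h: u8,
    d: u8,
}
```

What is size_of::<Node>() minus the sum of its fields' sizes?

m14 at 0 (size 4, align 2) → ends 4
m2 at 4 (size 1, align 1) → ends 5
pad 1 to align 2 for m10
m10 at 6 (size 12, align 2) → ends 18
e at 18 (size 4, align 2) → ends 22
m13 at 22 (size 4, align 2) → ends 26
m11 at 26 (size 52, align 2) → ends 78
c at 78 (size 1, align 1) → ends 79
m18 at 79 (size 1, align 1) → ends 80
m3 at 80 (size 4, align 2) → ends 84
h at 84 (size 1, align 1) → ends 85
d at 85 (size 1, align 1) → ends 86
total 86 bytes, alignment 2
data bytes 85, size 86 → padding 1

1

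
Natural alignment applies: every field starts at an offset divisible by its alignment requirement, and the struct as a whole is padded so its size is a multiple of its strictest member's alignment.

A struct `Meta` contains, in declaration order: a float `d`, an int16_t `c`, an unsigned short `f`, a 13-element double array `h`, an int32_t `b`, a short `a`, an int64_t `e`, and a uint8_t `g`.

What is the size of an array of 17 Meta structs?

2312

d at 0 (size 4, align 4) → ends 4
c at 4 (size 2, align 2) → ends 6
f at 6 (size 2, align 2) → ends 8
h at 8 (size 104, align 8) → ends 112
b at 112 (size 4, align 4) → ends 116
a at 116 (size 2, align 2) → ends 118
pad 2 to align 8 for e
e at 120 (size 8, align 8) → ends 128
g at 128 (size 1, align 1) → ends 129
tail pad 7 to reach multiple of 8
total 136 bytes, alignment 8
array of 17: 17 × 136 = 2312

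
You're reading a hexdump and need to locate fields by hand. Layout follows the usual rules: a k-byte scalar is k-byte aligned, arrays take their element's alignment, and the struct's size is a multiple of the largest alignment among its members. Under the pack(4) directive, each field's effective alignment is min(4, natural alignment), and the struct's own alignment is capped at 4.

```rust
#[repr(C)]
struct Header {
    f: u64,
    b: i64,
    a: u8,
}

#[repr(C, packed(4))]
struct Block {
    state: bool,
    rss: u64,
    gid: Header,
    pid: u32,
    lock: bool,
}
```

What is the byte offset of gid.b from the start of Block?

20

Header: f at 0 (size 8, align 8) → ends 8; b at 8 (size 8, align 8) → ends 16; a at 16 (size 1, align 1) → ends 17; tail pad 7 to reach multiple of 8; total 24 bytes, alignment 8
state at 0 (size 1, align 1) → ends 1
pad 3 to align 4 for rss
rss at 4 (size 8, align 4) → ends 12
gid at 12 (size 24, align 4) → ends 36
within Header: b at 8
12 + 8 = 20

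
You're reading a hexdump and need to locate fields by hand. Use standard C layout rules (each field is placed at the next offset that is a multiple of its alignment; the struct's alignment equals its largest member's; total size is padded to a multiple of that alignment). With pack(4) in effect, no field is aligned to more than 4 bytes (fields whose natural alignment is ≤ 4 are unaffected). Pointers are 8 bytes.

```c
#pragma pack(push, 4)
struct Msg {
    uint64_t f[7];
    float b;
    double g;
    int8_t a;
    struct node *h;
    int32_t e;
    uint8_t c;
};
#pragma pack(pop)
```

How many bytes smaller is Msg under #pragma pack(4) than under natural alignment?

8

natural layout:
  0..56  f  (56B, 8-aligned)
  56..60  b  (4B, 4-aligned)
  60..64  -- padding (4B)
  64..72  g  (8B, 8-aligned)
  72..73  a  (1B, 1-aligned)
  73..80  -- padding (7B)
  80..88  h  (8B, 8-aligned)
  88..92  e  (4B, 4-aligned)
  92..93  c  (1B, 1-aligned)
  93..96  -- tail padding (3B)
  sizeof = 96, alignof = 8
packed(4) layout:
  0..56  f  (56B, 4-aligned)
  56..60  b  (4B, 4-aligned)
  60..68  g  (8B, 4-aligned)
  68..69  a  (1B, 1-aligned)
  69..72  -- padding (3B)
  72..80  h  (8B, 4-aligned)
  80..84  e  (4B, 4-aligned)
  84..85  c  (1B, 1-aligned)
  85..88  -- tail padding (3B)
  sizeof = 88, alignof = 4
96 − 88 = 8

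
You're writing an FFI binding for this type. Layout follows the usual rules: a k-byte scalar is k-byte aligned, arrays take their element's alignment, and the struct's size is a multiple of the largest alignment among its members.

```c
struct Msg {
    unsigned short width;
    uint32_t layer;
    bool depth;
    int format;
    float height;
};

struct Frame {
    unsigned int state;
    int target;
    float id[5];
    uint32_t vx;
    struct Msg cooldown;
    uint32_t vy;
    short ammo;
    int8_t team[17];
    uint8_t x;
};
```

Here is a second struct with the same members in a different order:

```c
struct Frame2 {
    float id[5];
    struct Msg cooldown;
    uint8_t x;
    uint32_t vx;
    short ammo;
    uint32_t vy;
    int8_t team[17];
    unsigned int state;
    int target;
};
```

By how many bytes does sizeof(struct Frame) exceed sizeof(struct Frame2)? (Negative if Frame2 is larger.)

Msg: @0: width [2B, align 2] → 2; +2 pad (align 4); @4: layer [4B, align 4] → 8; @8: depth [1B, align 1] → 9; +3 pad (align 4); @12: format [4B, align 4] → 16; @16: height [4B, align 4] → 20; size 20, align 4
@0: state [4B, align 4] → 4
@4: target [4B, align 4] → 8
@8: id [20B, align 4] → 28
@28: vx [4B, align 4] → 32
@32: cooldown [20B, align 4] → 52
@52: vy [4B, align 4] → 56
@56: ammo [2B, align 2] → 58
@58: team [17B, align 1] → 75
@75: x [1B, align 1] → 76
size 76, align 4
— Frame2 —
@0: id [20B, align 4] → 20
@20: cooldown [20B, align 4] → 40
@40: x [1B, align 1] → 41
+3 pad (align 4)
@44: vx [4B, align 4] → 48
@48: ammo [2B, align 2] → 50
+2 pad (align 4)
@52: vy [4B, align 4] → 56
@56: team [17B, align 1] → 73
+3 pad (align 4)
@76: state [4B, align 4] → 80
@80: target [4B, align 4] → 84
size 84, align 4
76 − 84 = -8

-8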